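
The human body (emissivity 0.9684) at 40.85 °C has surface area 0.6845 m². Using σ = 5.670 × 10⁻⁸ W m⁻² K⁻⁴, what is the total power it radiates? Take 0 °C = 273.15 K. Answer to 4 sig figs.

T = 40.85 °C + 273.15 = 314.00 K.
Area A = 0.6845 m².
P = εσAT⁴ = 0.9684 × 5.670×10⁻⁸ × 0.6845 × (314.00)⁴ = 365.4 W.

P ≈ 365.4 W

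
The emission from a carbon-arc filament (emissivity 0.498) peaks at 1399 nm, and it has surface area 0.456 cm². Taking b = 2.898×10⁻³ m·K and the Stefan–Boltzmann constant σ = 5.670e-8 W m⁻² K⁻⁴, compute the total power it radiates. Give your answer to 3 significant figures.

Wien's law: T = b/λ_max = 2.898×10⁻³/1.399×10⁻⁶ = 2071.48 K.
Area A = 0.456 cm² = 4.56×10⁻⁵ m².
Then P = εσAT⁴ = 0.498×5.670×10⁻⁸×4.56×10⁻⁵×(2071.48)⁴ = 23.7 W.

P ≈ 23.7 W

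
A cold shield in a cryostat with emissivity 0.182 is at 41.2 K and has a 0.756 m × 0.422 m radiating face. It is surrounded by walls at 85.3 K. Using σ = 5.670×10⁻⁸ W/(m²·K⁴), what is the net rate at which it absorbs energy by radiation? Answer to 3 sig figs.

Area A = 0.756 × 0.422 = 0.319032 m².
Net radiated power P_net = εσA(T⁴ − T₀⁴) = 0.182×5.670×10⁻⁸×0.319032×(41.2⁴ − 85.3⁴).
T⁴ − T₀⁴ = 2.88130×10⁶ − 5.29415×10⁷ = -5.00602×10⁷ K⁴, so P_net = -0.165 W — negative, meaning a net gain of 0.165 W.

Net gain ≈ 0.165 W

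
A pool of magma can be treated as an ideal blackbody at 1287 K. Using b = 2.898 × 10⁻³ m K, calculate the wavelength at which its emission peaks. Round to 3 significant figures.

λ_max ≈ 2.25×10³ nm

Wien's displacement law: λ_max = b/T = (2.898×10⁻³ m·K)/(1287 K) = 2.252×10⁻⁶ m.
That is 2.25×10³ nm, in the infrared range.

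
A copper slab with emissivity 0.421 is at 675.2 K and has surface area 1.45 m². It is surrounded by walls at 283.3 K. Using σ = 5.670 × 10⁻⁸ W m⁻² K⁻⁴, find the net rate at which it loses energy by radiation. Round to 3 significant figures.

Net loss ≈ 6.97×10³ W

Area A = 1.45 m².
Net radiated power P_net = εσA(T⁴ − T₀⁴) = 0.421×5.670×10⁻⁸×1.45×(675.2⁴ − 283.3⁴).
T⁴ − T₀⁴ = 2.07840×10¹¹ − 6.44149×10⁹ = 2.01399×10¹¹ K⁴, so P_net = 6.97×10³ W.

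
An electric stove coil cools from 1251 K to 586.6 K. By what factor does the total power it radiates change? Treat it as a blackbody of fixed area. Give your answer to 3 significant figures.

P ∝ T⁴, so P₂/P₁ = (T₂/T₁)⁴ = (586.6/1251)⁴ = (0.468905)⁴ = 0.0483.

P₂/P₁ ≈ 0.0483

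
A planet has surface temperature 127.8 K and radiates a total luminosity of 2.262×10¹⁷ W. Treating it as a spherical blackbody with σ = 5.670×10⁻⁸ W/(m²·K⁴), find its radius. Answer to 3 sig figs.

R ≈ 3.45×10⁷ m

L = 4πR²σT⁴ ⇒ R = √(L/(4πσT⁴)).
σT⁴ = 15.1254 W/m², so R = √(2.262×10¹⁷/(4π×15.1254)) = 3.45×10⁷ m.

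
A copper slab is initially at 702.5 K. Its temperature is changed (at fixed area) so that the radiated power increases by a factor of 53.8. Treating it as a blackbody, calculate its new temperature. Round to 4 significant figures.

P ∝ T⁴, so T₂/T₁ = (P₂/P₁)^(1/4) = (53.8)^(1/4) = 2.70829.
T₂ = 702.5 × 2.70829 = 1903 K.

T₂ ≈ 1903 K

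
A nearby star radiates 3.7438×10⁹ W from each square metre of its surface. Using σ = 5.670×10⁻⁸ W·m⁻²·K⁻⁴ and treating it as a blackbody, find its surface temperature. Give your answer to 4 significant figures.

T ≈ 1.603×10⁴ K

I = σT⁴, so T = (I/σ)^(1/4) = (3.7438×10⁹/(5.670×10⁻⁸))^(1/4) = 1.603×10⁴ K.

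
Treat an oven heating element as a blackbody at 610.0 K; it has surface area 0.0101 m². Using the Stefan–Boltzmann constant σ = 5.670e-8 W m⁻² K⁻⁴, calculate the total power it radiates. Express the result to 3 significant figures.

P ≈ 79.3 W

Area A = 0.0101 m².
P = σAT⁴ = 5.670×10⁻⁸ × 0.0101 × (610.0)⁴ = 79.3 W.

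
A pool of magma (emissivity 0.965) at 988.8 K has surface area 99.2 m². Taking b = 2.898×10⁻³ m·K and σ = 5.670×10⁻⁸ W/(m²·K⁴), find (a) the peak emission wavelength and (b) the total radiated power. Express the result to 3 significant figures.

(a) λ_max = b/T = 2.898×10⁻³/988.8 = 2.931×10⁻⁶ m = 2.93×10³ nm.
Area A = 99.2 m².
(b) P = εσAT⁴ = 0.965×5.670×10⁻⁸×99.2×(988.8)⁴ = 5.19×10⁶ W.

λ_max ≈ 2.93×10³ nm; P ≈ 5.19×10⁶ W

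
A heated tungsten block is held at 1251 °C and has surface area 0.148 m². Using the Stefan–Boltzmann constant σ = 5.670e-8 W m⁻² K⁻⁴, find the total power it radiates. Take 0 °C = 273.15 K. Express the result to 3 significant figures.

T = 1251 °C + 273.15 = 1524.15 K.
Area A = 0.148 m².
P = σAT⁴ = 5.670×10⁻⁸ × 0.148 × (1524.15)⁴ = 4.53×10⁴ W.

P ≈ 4.53×10⁴ W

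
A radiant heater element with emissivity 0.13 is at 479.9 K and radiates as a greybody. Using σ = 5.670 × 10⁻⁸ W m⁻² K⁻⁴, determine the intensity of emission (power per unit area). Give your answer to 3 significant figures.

I ≈ 391 W/m²

Stefan–Boltzmann: I = εσT⁴ = 0.13 × 5.670×10⁻⁸ × (479.9)⁴ = 391 W/m².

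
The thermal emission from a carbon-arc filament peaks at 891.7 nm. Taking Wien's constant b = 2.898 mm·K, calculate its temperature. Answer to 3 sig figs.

Wien's law gives T = b/λ_max = (2.898×10⁻³ m·K)/(8.917×10⁻⁷ m) = 3.25×10³ K.

T ≈ 3.25×10³ K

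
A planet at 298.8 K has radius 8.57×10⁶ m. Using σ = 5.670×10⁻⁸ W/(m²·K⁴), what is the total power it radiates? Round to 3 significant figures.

Surface area A = 4πR² = 4π(8.57×10⁶ m)² = 9.22936×10¹⁴ m².
P = σAT⁴ = 5.670×10⁻⁸ × 9.22936×10¹⁴ × (298.8)⁴ = 4.17×10¹⁷ W.

P ≈ 4.17×10¹⁷ W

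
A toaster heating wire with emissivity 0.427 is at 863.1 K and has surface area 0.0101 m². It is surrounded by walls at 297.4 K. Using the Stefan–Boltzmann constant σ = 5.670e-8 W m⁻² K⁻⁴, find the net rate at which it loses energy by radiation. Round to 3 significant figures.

Net loss ≈ 134 W

Area A = 0.0101 m².
Net radiated power P_net = εσA(T⁴ − T₀⁴) = 0.427×5.670×10⁻⁸×0.0101×(863.1⁴ − 297.4⁴).
T⁴ − T₀⁴ = 5.54938×10¹¹ − 7.82283×10⁹ = 5.47115×10¹¹ K⁴, so P_net = 134 W.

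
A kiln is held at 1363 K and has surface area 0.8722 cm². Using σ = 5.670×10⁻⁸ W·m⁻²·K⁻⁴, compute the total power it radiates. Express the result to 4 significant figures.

Area A = 0.8722 cm² = 8.722×10⁻⁵ m².
P = σAT⁴ = 5.670×10⁻⁸ × 8.722×10⁻⁵ × (1363)⁴ = 17.07 W.

P ≈ 17.07 W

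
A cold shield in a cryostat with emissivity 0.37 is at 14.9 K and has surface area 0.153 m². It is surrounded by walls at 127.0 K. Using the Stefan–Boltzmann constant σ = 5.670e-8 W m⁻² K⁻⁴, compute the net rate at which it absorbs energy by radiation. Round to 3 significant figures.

Area A = 0.153 m².
Net radiated power P_net = εσA(T⁴ − T₀⁴) = 0.37×5.670×10⁻⁸×0.153×(14.9⁴ − 127.0⁴).
T⁴ − T₀⁴ = 49288.4 − 2.60145×10⁸ = -2.60096×10⁸ K⁴, so P_net = -0.835 W — negative, meaning a net gain of 0.835 W.

Net gain ≈ 0.835 W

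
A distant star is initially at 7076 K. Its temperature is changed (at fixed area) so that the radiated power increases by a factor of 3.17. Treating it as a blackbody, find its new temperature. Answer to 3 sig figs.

P ∝ T⁴, so T₂/T₁ = (P₂/P₁)^(1/4) = (3.17)^(1/4) = 1.33433.
T₂ = 7076 × 1.33433 = 9.44×10³ K.

T₂ ≈ 9.44×10³ K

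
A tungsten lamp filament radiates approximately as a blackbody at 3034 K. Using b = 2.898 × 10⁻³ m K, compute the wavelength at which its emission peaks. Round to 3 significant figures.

Wien's displacement law: λ_max = b/T = (2.898×10⁻³ m·K)/(3034 K) = 9.552×10⁻⁷ m.
That is 0.955 μm, in the infrared range.

λ_max ≈ 0.955 μm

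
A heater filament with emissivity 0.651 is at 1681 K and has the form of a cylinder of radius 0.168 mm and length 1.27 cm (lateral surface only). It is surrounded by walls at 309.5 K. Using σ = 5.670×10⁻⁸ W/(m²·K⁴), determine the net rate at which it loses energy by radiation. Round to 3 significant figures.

Net loss ≈ 3.95 W

Lateral area A = 2πrL = 2π×1.68×10⁻⁴×0.0127 = 1.34058×10⁻⁵ m².
Net radiated power P_net = εσA(T⁴ − T₀⁴) = 0.651×5.670×10⁻⁸×1.34058×10⁻⁵×(1681⁴ − 309.5⁴).
T⁴ − T₀⁴ = 7.98493×10¹² − 9.17577×10⁹ = 7.97575×10¹² K⁴, so P_net = 3.95 W.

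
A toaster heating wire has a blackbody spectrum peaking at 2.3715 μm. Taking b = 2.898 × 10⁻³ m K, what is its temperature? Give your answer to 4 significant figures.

T ≈ 1222 K

Wien's law gives T = b/λ_max = (2.898×10⁻³ m·K)/(2.3715×10⁻⁶ m) = 1222 K.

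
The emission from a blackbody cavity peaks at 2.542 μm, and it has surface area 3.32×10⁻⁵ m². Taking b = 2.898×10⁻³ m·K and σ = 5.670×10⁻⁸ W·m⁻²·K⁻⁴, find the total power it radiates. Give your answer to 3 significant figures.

Wien's law: T = b/λ_max = 2.898×10⁻³/2.542×10⁻⁶ = 1140.05 K.
Area A = 3.32×10⁻⁵ m².
Then P = σAT⁴ = 5.670×10⁻⁸×3.32×10⁻⁵×(1140.05)⁴ = 3.18 W.

P ≈ 3.18 W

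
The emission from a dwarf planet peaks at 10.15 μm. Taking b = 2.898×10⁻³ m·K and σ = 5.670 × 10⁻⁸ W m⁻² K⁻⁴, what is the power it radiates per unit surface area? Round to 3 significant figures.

I ≈ 377 W/m²

Wien's law: T = b/λ_max = 2.898×10⁻³/1.015×10⁻⁵ = 285.517 K.
Then I = σT⁴ = 5.670×10⁻⁸×(285.517)⁴ = 377 W/m².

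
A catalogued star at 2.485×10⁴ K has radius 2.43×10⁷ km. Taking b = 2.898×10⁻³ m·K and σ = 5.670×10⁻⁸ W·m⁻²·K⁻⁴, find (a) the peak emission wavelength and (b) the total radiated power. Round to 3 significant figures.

λ_max ≈ 117 nm; P ≈ 1.60×10³² W

(a) λ_max = b/T = 2.898×10⁻³/2.485×10⁴ = 1.166×10⁻⁷ m = 117 nm.
Surface area A = 4πR² = 4π(2.43×10¹⁰ m)² = 7.42032×10²¹ m².
(b) P = σAT⁴ = 5.670×10⁻⁸×7.42032×10²¹×(2.485×10⁴)⁴ = 1.60×10³² W.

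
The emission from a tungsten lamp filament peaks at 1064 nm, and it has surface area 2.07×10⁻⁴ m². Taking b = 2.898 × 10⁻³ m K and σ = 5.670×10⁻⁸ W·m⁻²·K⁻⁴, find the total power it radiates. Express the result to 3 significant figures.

P ≈ 646 W

Wien's law: T = b/λ_max = 2.898×10⁻³/1.064×10⁻⁶ = 2723.68 K.
Area A = 2.07×10⁻⁴ m².
Then P = σAT⁴ = 5.670×10⁻⁸×2.07×10⁻⁴×(2723.68)⁴ = 646 W.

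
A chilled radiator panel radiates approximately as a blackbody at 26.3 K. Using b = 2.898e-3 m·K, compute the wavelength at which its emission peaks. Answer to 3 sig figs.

λ_max ≈ 110 μm

Wien's displacement law: λ_max = b/T = (2.898×10⁻³ m·K)/(26.3 K) = 1.102×10⁻⁴ m.
That is 110 μm, in the infrared range.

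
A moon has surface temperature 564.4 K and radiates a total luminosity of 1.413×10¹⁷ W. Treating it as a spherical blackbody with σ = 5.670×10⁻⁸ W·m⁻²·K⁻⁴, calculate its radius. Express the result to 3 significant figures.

L = 4πR²σT⁴ ⇒ R = √(L/(4πσT⁴)).
σT⁴ = 5753.49 W/m², so R = √(1.413×10¹⁷/(4π×5753.49)) = 1.40×10⁶ m.

R ≈ 1.40×10⁶ m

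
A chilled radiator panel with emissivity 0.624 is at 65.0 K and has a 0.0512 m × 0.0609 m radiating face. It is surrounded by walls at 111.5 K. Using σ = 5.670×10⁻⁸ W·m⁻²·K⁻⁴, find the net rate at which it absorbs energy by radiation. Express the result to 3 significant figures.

Net gain ≈ 0.0151 W

Area A = 0.0512 × 0.0609 = 3.11808×10⁻³ m².
Net radiated power P_net = εσA(T⁴ − T₀⁴) = 0.624×5.670×10⁻⁸×3.11808×10⁻³×(65.0⁴ − 111.5⁴).
T⁴ − T₀⁴ = 1.78506×10⁷ − 1.54561×10⁸ = -1.36710×10⁸ K⁴, so P_net = -0.0151 W — negative, meaning a net gain of 0.0151 W.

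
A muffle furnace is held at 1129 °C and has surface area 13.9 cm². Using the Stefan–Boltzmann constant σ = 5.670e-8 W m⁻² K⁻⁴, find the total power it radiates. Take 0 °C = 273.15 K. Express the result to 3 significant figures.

T = 1129 °C + 273.15 = 1402.15 K.
Area A = 13.9 cm² = 1.39×10⁻³ m².
P = σAT⁴ = 5.670×10⁻⁸ × 1.39×10⁻³ × (1402.15)⁴ = 305 W.

P ≈ 305 W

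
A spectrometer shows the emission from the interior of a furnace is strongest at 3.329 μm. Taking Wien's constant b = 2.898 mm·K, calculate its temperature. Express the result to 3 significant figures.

T ≈ 871 K

Wien's law gives T = b/λ_max = (2.898×10⁻³ m·K)/(3.329×10⁻⁶ m) = 871 K.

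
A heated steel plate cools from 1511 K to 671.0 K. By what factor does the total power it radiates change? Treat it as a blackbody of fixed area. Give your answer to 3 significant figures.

P ∝ T⁴, so P₂/P₁ = (T₂/T₁)⁴ = (671.0/1511)⁴ = (0.444077)⁴ = 0.0389.

P₂/P₁ ≈ 0.0389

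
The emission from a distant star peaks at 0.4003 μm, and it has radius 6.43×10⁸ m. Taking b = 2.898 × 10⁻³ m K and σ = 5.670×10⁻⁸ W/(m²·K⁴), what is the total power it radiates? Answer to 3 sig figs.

P ≈ 8.09×10²⁶ W

Wien's law: T = b/λ_max = 2.898×10⁻³/4.003×10⁻⁷ = 7239.57 K.
Surface area A = 4πR² = 4π(6.43×10⁸ m)² = 5.19555×10¹⁸ m².
Then P = σAT⁴ = 5.670×10⁻⁸×5.19555×10¹⁸×(7239.57)⁴ = 8.09×10²⁶ W.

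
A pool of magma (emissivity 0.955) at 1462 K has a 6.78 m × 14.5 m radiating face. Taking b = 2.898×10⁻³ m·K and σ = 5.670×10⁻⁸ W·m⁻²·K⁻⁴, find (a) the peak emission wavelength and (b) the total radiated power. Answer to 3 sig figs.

(a) λ_max = b/T = 2.898×10⁻³/1462 = 1.982×10⁻⁶ m = 1.98 μm.
Area A = 6.78 × 14.5 = 98.31 m².
(b) P = εσAT⁴ = 0.955×5.670×10⁻⁸×98.31×(1462)⁴ = 2.43×10⁷ W.

λ_max ≈ 1.98 μm; P ≈ 2.43×10⁷ W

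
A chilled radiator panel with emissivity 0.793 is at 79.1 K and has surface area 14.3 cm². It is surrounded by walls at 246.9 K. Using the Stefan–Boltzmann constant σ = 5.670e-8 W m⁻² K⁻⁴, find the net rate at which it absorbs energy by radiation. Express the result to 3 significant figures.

Area A = 14.3 cm² = 1.43×10⁻³ m².
Net radiated power P_net = εσA(T⁴ − T₀⁴) = 0.793×5.670×10⁻⁸×1.43×10⁻³×(79.1⁴ − 246.9⁴).
T⁴ − T₀⁴ = 3.91477×10⁷ − 3.71607×10⁹ = -3.67692×10⁹ K⁴, so P_net = -0.236 W — negative, meaning a net gain of 0.236 W.

Net gain ≈ 0.236 W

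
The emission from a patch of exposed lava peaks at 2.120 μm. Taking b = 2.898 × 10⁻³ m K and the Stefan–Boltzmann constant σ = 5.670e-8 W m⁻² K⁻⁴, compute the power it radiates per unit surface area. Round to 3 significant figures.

Wien's law: T = b/λ_max = 2.898×10⁻³/2.120×10⁻⁶ = 1366.98 K.
Then I = σT⁴ = 5.670×10⁻⁸×(1366.98)⁴ = 1.98×10⁵ W/m².

I ≈ 1.98×10⁵ W/m²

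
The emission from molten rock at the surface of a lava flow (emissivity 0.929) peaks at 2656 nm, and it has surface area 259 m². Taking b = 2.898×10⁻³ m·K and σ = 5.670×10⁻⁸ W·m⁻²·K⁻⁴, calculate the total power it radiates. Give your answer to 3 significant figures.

Wien's law: T = b/λ_max = 2.898×10⁻³/2.656×10⁻⁶ = 1091.11 K.
Area A = 259 m².
Then P = εσAT⁴ = 0.929×5.670×10⁻⁸×259×(1091.11)⁴ = 1.93×10⁷ W.

P ≈ 1.93×10⁷ W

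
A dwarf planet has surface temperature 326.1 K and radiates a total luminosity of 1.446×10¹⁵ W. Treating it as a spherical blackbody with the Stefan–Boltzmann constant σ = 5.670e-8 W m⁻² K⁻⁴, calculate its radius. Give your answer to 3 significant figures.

L = 4πR²σT⁴ ⇒ R = √(L/(4πσT⁴)).
σT⁴ = 641.189 W/m², so R = √(1.446×10¹⁵/(4π×641.189)) = 4.24×10⁵ m.

R ≈ 4.24×10⁵ m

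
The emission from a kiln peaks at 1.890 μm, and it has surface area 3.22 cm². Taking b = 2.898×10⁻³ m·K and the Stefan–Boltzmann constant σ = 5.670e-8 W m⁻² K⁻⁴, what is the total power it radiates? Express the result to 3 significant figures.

Wien's law: T = b/λ_max = 2.898×10⁻³/1.890×10⁻⁶ = 1533.33 K.
Area A = 3.22 cm² = 3.22×10⁻⁴ m².
Then P = σAT⁴ = 5.670×10⁻⁸×3.22×10⁻⁴×(1533.33)⁴ = 101 W.

P ≈ 101 W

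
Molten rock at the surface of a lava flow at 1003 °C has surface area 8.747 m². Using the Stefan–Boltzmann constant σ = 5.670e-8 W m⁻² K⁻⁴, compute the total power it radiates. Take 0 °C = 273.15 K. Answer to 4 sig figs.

T = 1003 °C + 273.15 = 1276.15 K.
Area A = 8.747 m².
P = σAT⁴ = 5.670×10⁻⁸ × 8.747 × (1276.15)⁴ = 1.315×10⁶ W.

P ≈ 1.315×10⁶ W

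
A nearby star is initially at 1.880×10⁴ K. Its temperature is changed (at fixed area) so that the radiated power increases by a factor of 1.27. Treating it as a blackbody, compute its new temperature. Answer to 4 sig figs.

P ∝ T⁴, so T₂/T₁ = (P₂/P₁)^(1/4) = (1.27)^(1/4) = 1.06158.
T₂ = 1.880×10⁴ × 1.06158 = 1.996×10⁴ K.

T₂ ≈ 1.996×10⁴ K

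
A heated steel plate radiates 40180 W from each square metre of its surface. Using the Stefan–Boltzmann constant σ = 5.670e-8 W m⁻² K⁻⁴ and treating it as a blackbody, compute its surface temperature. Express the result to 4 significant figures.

I = σT⁴, so T = (I/σ)^(1/4) = (40180/(5.670×10⁻⁸))^(1/4) = 917.5 K.

T ≈ 917.5 K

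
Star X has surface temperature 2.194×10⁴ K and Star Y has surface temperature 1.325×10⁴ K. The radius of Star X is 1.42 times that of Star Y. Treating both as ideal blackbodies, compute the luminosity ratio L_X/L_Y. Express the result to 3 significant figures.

L ∝ R²T⁴, so L_X/L_Y = (R_X/R_Y)²(T_X/T_Y)⁴ = (1.42)² × (2.194×10⁴/1.325×10⁴)⁴ = 2.0164 × 7.51767 = 15.2.

L_X/L_Y ≈ 15.2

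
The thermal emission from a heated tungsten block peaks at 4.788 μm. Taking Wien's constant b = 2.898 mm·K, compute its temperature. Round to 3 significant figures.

Wien's law gives T = b/λ_max = (2.898×10⁻³ m·K)/(4.788×10⁻⁶ m) = 605 K.

T ≈ 605 K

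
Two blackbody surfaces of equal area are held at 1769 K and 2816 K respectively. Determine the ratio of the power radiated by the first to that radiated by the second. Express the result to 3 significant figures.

P₁/P₂ ≈ 0.156

With equal areas, P₁/P₂ = (T₁/T₂)⁴ = (1769/2816)⁴ = 0.156.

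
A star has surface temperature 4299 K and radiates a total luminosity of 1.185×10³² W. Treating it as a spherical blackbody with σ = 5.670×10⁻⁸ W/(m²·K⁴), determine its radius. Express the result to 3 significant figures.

R ≈ 6.98×10¹¹ m

L = 4πR²σT⁴ ⇒ R = √(L/(4πσT⁴)).
σT⁴ = 1.93666×10⁷ W/m², so R = √(1.185×10³²/(4π×1.93666×10⁷)) = 6.98×10¹¹ m.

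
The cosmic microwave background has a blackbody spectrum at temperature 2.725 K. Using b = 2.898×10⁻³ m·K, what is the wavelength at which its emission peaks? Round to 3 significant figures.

λ_max ≈ 1.06×10⁻³ m

Wien's displacement law: λ_max = b/T = (2.898×10⁻³ m·K)/(2.725 K) = 1.063×10⁻³ m.
That is 1.06×10⁻³ m, in the microwave range.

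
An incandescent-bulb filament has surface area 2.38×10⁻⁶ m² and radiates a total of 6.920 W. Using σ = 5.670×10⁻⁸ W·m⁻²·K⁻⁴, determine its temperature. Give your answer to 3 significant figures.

Area A = 2.38×10⁻⁶ m².
P = σAT⁴ ⇒ T = (P/(σA))^(1/4) = (6.920/(5.670×10⁻⁸×2.38×10⁻⁶))^(1/4) = 2.68×10³ K.

T ≈ 2.68×10³ K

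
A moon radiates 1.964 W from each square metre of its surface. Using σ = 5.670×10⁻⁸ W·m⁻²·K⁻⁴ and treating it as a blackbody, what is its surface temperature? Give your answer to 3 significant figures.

I = σT⁴, so T = (I/σ)^(1/4) = (1.964/(5.670×10⁻⁸))^(1/4) = 76.7 K.

T ≈ 76.7 K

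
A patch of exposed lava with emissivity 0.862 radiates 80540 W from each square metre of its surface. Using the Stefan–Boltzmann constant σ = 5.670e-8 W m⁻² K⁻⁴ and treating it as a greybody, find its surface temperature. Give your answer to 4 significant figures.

I = εσT⁴, so T = (I/εσ)^(1/4) = (80540/(0.862×5.670×10⁻⁸))^(1/4) = 1133 K.

T ≈ 1133 K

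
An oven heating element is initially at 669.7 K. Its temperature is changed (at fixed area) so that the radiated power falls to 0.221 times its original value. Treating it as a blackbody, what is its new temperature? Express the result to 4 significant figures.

P ∝ T⁴, so T₂/T₁ = (P₂/P₁)^(1/4) = (0.221)^(1/4) = 0.685643.
T₂ = 669.7 × 0.685643 = 459.2 K.

T₂ ≈ 459.2 K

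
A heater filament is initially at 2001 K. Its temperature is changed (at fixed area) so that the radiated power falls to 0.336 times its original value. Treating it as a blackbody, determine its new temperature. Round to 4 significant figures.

T₂ ≈ 1523 K

P ∝ T⁴, so T₂/T₁ = (P₂/P₁)^(1/4) = (0.336)^(1/4) = 0.761351.
T₂ = 2001 × 0.761351 = 1523 K.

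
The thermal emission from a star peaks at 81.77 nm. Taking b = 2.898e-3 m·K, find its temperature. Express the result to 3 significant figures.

T ≈ 3.54×10⁴ K

Wien's law gives T = b/λ_max = (2.898×10⁻³ m·K)/(8.177×10⁻⁸ m) = 3.54×10⁴ K.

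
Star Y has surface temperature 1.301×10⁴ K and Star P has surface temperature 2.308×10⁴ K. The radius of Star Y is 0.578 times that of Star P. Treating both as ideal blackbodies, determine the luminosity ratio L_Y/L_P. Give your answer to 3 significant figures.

L_Y/L_P ≈ 0.0337

L ∝ R²T⁴, so L_Y/L_P = (R_Y/R_P)²(T_Y/T_P)⁴ = (0.578)² × (1.301×10⁴/2.308×10⁴)⁴ = 0.334084 × 0.100964 = 0.0337.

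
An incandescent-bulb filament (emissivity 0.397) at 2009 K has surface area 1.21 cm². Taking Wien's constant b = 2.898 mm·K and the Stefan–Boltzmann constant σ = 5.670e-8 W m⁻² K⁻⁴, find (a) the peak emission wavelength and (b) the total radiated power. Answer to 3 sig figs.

λ_max ≈ 1.44 μm; P ≈ 44.4 W

(a) λ_max = b/T = 2.898×10⁻³/2009 = 1.443×10⁻⁶ m = 1.44 μm.
Area A = 1.21 cm² = 1.21×10⁻⁴ m².
(b) P = εσAT⁴ = 0.397×5.670×10⁻⁸×1.21×10⁻⁴×(2009)⁴ = 44.4 W.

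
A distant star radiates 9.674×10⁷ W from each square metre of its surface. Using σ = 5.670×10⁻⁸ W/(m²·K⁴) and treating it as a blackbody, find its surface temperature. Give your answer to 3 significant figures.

T ≈ 6.43×10³ K

I = σT⁴, so T = (I/σ)^(1/4) = (9.674×10⁷/(5.670×10⁻⁸))^(1/4) = 6.43×10³ K.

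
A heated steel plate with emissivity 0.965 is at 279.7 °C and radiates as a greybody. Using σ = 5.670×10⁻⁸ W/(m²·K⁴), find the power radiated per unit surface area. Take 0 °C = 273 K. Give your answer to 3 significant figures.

I ≈ 5.11×10³ W/m²

T = 279.7 °C + 273 = 552.7 K.
Stefan–Boltzmann: I = εσT⁴ = 0.965 × 5.670×10⁻⁸ × (552.7)⁴ = 5.11×10³ W/m².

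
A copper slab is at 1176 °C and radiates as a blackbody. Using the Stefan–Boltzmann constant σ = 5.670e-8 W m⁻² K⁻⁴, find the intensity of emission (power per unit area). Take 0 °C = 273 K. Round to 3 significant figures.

T = 1176 °C + 273 = 1449 K.
Stefan–Boltzmann: I = σT⁴ = 5.670×10⁻⁸ × (1449)⁴ = 2.50×10⁵ W/m².

I ≈ 2.50×10⁵ W/m²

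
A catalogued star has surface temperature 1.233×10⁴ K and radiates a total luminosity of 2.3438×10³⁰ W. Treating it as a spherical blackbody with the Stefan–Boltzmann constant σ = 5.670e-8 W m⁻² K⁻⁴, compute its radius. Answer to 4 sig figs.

R ≈ 1.193×10¹⁰ m

L = 4πR²σT⁴ ⇒ R = √(L/(4πσT⁴)).
σT⁴ = 1.31049×10⁹ W/m², so R = √(2.3438×10³⁰/(4π×1.31049×10⁹)) = 1.193×10¹⁰ m.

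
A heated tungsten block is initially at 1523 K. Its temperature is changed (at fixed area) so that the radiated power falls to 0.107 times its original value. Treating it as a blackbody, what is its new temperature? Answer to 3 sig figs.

P ∝ T⁴, so T₂/T₁ = (P₂/P₁)^(1/4) = (0.107)^(1/4) = 0.571934.
T₂ = 1523 × 0.571934 = 871 K.

T₂ ≈ 871 K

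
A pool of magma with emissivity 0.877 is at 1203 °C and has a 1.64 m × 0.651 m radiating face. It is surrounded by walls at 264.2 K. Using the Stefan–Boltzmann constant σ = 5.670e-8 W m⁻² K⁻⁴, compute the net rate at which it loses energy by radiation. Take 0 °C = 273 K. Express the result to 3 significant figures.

Net loss ≈ 2.52×10⁵ W

T = 1203 °C + 273 = 1476 K.
Area A = 1.64 × 0.651 = 1.06764 m².
Net radiated power P_net = εσA(T⁴ − T₀⁴) = 0.877×5.670×10⁻⁸×1.06764×(1476⁴ − 264.2⁴).
T⁴ − T₀⁴ = 4.74619×10¹² − 4.87227×10⁹ = 4.74132×10¹² K⁴, so P_net = 2.52×10⁵ W.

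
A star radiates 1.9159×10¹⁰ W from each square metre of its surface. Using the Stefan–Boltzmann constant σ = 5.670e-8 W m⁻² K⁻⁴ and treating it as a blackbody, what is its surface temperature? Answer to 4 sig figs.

T ≈ 2.411×10⁴ K

I = σT⁴, so T = (I/σ)^(1/4) = (1.9159×10¹⁰/(5.670×10⁻⁸))^(1/4) = 2.411×10⁴ K.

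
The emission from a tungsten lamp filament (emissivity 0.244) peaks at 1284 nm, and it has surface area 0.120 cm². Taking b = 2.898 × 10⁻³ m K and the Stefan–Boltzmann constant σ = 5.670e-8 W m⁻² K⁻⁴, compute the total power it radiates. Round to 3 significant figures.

P ≈ 4.31 W

Wien's law: T = b/λ_max = 2.898×10⁻³/1.284×10⁻⁶ = 2257.01 K.
Area A = 0.120 cm² = 1.20×10⁻⁵ m².
Then P = εσAT⁴ = 0.244×5.670×10⁻⁸×1.20×10⁻⁵×(2257.01)⁴ = 4.31 W.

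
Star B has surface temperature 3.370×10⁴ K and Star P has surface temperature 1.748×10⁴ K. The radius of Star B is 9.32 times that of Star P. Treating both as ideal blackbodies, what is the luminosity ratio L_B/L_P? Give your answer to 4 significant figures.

L_B/L_P ≈ 1200

L ∝ R²T⁴, so L_B/L_P = (R_B/R_P)²(T_B/T_P)⁴ = (9.32)² × (3.370×10⁴/1.748×10⁴)⁴ = 86.8624 × 13.8151 = 1200.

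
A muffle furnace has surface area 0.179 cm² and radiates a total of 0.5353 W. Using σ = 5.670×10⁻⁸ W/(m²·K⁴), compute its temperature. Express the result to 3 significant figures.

Area A = 0.179 cm² = 1.79×10⁻⁵ m².
P = σAT⁴ ⇒ T = (P/(σA))^(1/4) = (0.5353/(5.670×10⁻⁸×1.79×10⁻⁵))^(1/4) = 852 K.

T ≈ 852 K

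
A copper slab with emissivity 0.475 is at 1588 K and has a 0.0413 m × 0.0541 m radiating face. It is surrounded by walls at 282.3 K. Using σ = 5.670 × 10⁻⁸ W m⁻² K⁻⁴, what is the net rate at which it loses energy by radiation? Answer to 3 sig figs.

Area A = 0.0413 × 0.0541 = 2.23433×10⁻³ m².
Net radiated power P_net = εσA(T⁴ − T₀⁴) = 0.475×5.670×10⁻⁸×2.23433×10⁻³×(1588⁴ − 282.3⁴).
T⁴ − T₀⁴ = 6.35919×10¹² − 6.35102×10⁹ = 6.35284×10¹² K⁴, so P_net = 382 W.

Net loss ≈ 382 W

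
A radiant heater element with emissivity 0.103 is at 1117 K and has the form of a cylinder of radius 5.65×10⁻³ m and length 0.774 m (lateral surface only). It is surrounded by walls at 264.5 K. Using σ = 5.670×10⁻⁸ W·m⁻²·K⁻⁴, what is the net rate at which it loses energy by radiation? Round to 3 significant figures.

Lateral area A = 2πrL = 2π×5.65×10⁻³×0.774 = 0.0274770 m².
Net radiated power P_net = εσA(T⁴ − T₀⁴) = 0.103×5.670×10⁻⁸×0.0274770×(1117⁴ − 264.5⁴).
T⁴ − T₀⁴ = 1.55673×10¹² − 4.89444×10⁹ = 1.55184×10¹² K⁴, so P_net = 249 W.

Net loss ≈ 249 W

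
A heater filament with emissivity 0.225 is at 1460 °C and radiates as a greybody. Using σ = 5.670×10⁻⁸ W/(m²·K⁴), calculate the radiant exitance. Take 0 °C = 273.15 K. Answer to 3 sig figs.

I ≈ 1.15×10⁵ W/m²

T = 1460 °C + 273.15 = 1733.15 K.
Stefan–Boltzmann: I = εσT⁴ = 0.225 × 5.670×10⁻⁸ × (1733.15)⁴ = 1.15×10⁵ W/m².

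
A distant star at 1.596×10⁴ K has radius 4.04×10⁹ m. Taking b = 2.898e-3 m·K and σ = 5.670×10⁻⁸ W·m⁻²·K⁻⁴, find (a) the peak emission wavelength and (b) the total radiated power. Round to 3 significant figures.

(a) λ_max = b/T = 2.898×10⁻³/1.596×10⁴ = 1.816×10⁻⁷ m = 182 nm.
Surface area A = 4πR² = 4π(4.04×10⁹ m)² = 2.05103×10²⁰ m².
(b) P = σAT⁴ = 5.670×10⁻⁸×2.05103×10²⁰×(1.596×10⁴)⁴ = 7.55×10²⁹ W.

λ_max ≈ 182 nm; P ≈ 7.55×10²⁹ W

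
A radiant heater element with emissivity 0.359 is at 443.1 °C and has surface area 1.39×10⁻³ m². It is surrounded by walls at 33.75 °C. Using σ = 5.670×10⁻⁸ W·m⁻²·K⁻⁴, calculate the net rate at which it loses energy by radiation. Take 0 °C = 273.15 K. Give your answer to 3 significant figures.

Net loss ≈ 7.20 W

T = 443.1 °C + 273.15 = 716.25 K.
Surroundings: T = 33.75 °C + 273.15 = 306.90 K.
Area A = 1.39×10⁻³ m².
Net radiated power P_net = εσA(T⁴ − T₀⁴) = 0.359×5.670×10⁻⁸×1.39×10⁻³×(716.25⁴ − 306.90⁴).
T⁴ − T₀⁴ = 2.63183×10¹¹ − 8.87131×10⁹ = 2.54312×10¹¹ K⁴, so P_net = 7.20 W.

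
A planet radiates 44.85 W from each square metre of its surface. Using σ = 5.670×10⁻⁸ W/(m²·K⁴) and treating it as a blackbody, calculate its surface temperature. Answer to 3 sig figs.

I = σT⁴, so T = (I/σ)^(1/4) = (44.85/(5.670×10⁻⁸))^(1/4) = 168 K.

T ≈ 168 K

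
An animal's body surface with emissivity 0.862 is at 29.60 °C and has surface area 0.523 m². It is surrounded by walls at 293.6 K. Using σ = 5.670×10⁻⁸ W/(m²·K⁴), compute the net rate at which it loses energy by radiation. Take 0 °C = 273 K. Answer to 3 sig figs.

Net loss ≈ 24.4 W

T = 29.60 °C + 273 = 302.60 K.
Area A = 0.523 m².
Net radiated power P_net = εσA(T⁴ − T₀⁴) = 0.862×5.670×10⁻⁸×0.523×(302.60⁴ − 293.6⁴).
T⁴ − T₀⁴ = 8.38447×10⁹ − 7.43061×10⁹ = 9.53860×10⁸ K⁴, so P_net = 24.4 W.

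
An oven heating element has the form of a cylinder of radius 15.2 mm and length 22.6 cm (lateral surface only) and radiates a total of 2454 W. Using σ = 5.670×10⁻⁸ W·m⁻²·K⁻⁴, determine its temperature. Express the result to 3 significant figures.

Lateral area A = 2πrL = 2π×0.0152×0.226 = 0.0215840 m².
P = σAT⁴ ⇒ T = (P/(σA))^(1/4) = (2454/(5.670×10⁻⁸×0.0215840))^(1/4) = 1.19×10³ K.

T ≈ 1.19×10³ K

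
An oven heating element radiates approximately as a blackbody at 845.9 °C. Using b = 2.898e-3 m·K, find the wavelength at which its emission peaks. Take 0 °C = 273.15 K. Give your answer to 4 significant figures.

λ_max ≈ 2.590 μm

T = 845.9 °C + 273.15 = 1119.05 K.
Wien's displacement law: λ_max = b/T = (2.898×10⁻³ m·K)/(1119.05 K) = 2.5897×10⁻⁶ m.
That is 2.590 μm, in the infrared range.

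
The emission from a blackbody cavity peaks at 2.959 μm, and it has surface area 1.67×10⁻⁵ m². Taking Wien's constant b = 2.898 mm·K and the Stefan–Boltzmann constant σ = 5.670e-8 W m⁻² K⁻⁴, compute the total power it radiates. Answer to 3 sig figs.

Wien's law: T = b/λ_max = 2.898×10⁻³/2.959×10⁻⁶ = 979.385 K.
Area A = 1.67×10⁻⁵ m².
Then P = σAT⁴ = 5.670×10⁻⁸×1.67×10⁻⁵×(979.385)⁴ = 0.871 W.

P ≈ 0.871 W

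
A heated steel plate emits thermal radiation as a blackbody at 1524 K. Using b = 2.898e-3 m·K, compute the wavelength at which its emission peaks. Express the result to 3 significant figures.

λ_max ≈ 1.90×10³ nm

Wien's displacement law: λ_max = b/T = (2.898×10⁻³ m·K)/(1524 K) = 1.902×10⁻⁶ m.
That is 1.90×10³ nm, in the infrared range.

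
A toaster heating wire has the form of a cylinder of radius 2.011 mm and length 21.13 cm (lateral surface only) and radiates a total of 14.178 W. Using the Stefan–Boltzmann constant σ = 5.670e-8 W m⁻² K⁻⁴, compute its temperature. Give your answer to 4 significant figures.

Lateral area A = 2πrL = 2π×2.011×10⁻³×0.2113 = 2.66988×10⁻³ m².
P = σAT⁴ ⇒ T = (P/(σA))^(1/4) = (14.178/(5.670×10⁻⁸×2.66988×10⁻³))^(1/4) = 553.2 K.

T ≈ 553.2 K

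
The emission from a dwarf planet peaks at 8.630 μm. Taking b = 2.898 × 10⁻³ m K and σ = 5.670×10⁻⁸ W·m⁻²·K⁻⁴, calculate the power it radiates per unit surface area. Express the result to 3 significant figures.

I ≈ 721 W/m²

Wien's law: T = b/λ_max = 2.898×10⁻³/8.630×10⁻⁶ = 335.805 K.
Then I = σT⁴ = 5.670×10⁻⁸×(335.805)⁴ = 721 W/m².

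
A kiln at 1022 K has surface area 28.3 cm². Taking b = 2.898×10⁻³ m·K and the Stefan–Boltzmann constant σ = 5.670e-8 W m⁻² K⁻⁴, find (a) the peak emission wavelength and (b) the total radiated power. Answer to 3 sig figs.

λ_max ≈ 2.84 μm; P ≈ 175 W

(a) λ_max = b/T = 2.898×10⁻³/1022 = 2.836×10⁻⁶ m = 2.84 μm.
Area A = 28.3 cm² = 2.83×10⁻³ m².
(b) P = σAT⁴ = 5.670×10⁻⁸×2.83×10⁻³×(1022)⁴ = 175 W.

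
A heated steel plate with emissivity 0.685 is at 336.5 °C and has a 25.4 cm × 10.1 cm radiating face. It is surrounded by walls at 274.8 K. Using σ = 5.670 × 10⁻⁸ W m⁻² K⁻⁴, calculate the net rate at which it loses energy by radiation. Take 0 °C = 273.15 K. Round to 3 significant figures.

T = 336.5 °C + 273.15 = 609.65 K.
Area A = 0.254 × 0.101 = 0.025654 m².
Net radiated power P_net = εσA(T⁴ − T₀⁴) = 0.685×5.670×10⁻⁸×0.025654×(609.65⁴ − 274.8⁴).
T⁴ − T₀⁴ = 1.38141×10¹¹ − 5.70252×10⁹ = 1.32438×10¹¹ K⁴, so P_net = 132 W.

Net loss ≈ 132 W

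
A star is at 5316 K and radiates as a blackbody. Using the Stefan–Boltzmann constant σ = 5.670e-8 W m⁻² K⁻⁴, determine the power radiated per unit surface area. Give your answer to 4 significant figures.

Stefan–Boltzmann: I = σT⁴ = 5.670×10⁻⁸ × (5316)⁴ = 4.528×10⁷ W/m².

I ≈ 4.528×10⁷ W/m²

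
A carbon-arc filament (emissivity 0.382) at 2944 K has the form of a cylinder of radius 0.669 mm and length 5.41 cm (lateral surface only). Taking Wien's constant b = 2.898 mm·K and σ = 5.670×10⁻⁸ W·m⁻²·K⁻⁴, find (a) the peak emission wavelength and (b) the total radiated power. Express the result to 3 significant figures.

λ_max ≈ 0.984 μm; P ≈ 370 W

(a) λ_max = b/T = 2.898×10⁻³/2944 = 9.844×10⁻⁷ m = 0.984 μm.
Lateral area A = 2πrL = 2π×6.69×10⁻⁴×0.0541 = 2.27407×10⁻⁴ m².
(b) P = εσAT⁴ = 0.382×5.670×10⁻⁸×2.27407×10⁻⁴×(2944)⁴ = 370 W.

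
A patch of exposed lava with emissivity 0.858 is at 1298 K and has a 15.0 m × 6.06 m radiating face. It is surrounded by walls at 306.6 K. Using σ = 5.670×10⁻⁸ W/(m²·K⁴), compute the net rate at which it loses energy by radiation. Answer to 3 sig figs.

Area A = 15.0 × 6.06 = 90.9 m².
Net radiated power P_net = εσA(T⁴ − T₀⁴) = 0.858×5.670×10⁻⁸×90.9×(1298⁴ − 306.6⁴).
T⁴ − T₀⁴ = 2.83856×10¹² − 8.83667×10⁹ = 2.82972×10¹² K⁴, so P_net = 1.25×10⁷ W.

Net loss ≈ 1.25×10⁷ W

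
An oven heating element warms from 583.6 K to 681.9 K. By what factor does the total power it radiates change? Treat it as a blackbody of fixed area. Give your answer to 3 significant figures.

P₂/P₁ ≈ 1.86

P ∝ T⁴, so P₂/P₁ = (T₂/T₁)⁴ = (681.9/583.6)⁴ = (1.16844)⁴ = 1.86.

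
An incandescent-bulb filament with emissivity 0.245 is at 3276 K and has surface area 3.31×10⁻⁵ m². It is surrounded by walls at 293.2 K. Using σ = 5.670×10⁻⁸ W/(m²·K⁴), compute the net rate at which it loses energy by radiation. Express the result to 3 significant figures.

Area A = 3.31×10⁻⁵ m².
Net radiated power P_net = εσA(T⁴ − T₀⁴) = 0.245×5.670×10⁻⁸×3.31×10⁻⁵×(3276⁴ − 293.2⁴).
T⁴ − T₀⁴ = 1.15180×10¹⁴ − 7.39019×10⁹ = 1.15173×10¹⁴ K⁴, so P_net = 53.0 W.

Net loss ≈ 53.0 W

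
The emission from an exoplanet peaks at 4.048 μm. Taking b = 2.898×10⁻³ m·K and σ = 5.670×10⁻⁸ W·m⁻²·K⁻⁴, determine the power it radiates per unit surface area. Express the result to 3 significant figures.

I ≈ 1.49×10⁴ W/m²

Wien's law: T = b/λ_max = 2.898×10⁻³/4.048×10⁻⁶ = 715.909 K.
Then I = σT⁴ = 5.670×10⁻⁸×(715.909)⁴ = 1.49×10⁴ W/m².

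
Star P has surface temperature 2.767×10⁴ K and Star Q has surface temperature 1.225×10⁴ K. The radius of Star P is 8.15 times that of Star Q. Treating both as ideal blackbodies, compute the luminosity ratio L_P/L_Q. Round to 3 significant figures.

L_P/L_Q ≈ 1.73×10³

L ∝ R²T⁴, so L_P/L_Q = (R_P/R_Q)²(T_P/T_Q)⁴ = (8.15)² × (2.767×10⁴/1.225×10⁴)⁴ = 66.4225 × 26.0311 = 1.73×10³.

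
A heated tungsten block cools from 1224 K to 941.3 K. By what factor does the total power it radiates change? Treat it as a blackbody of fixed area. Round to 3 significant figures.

P₂/P₁ ≈ 0.350

P ∝ T⁴, so P₂/P₁ = (T₂/T₁)⁴ = (941.3/1224)⁴ = (0.769036)⁴ = 0.350.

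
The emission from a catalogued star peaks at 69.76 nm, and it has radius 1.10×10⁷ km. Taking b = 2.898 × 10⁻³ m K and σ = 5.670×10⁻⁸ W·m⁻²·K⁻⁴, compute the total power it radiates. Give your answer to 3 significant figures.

Wien's law: T = b/λ_max = 2.898×10⁻³/6.976×10⁻⁸ = 41542.4 K.
Surface area A = 4πR² = 4π(1.10×10¹⁰ m)² = 1.52053×10²¹ m².
Then P = σAT⁴ = 5.670×10⁻⁸×1.52053×10²¹×(41542.4)⁴ = 2.57×10³² W.

P ≈ 2.57×10³² W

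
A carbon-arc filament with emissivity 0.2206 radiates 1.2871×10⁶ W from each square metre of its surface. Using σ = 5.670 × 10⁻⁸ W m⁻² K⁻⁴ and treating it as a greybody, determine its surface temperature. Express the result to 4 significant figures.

T ≈ 3185 K

I = εσT⁴, so T = (I/εσ)^(1/4) = (1.2871×10⁶/(0.2206×5.670×10⁻⁸))^(1/4) = 3185 K.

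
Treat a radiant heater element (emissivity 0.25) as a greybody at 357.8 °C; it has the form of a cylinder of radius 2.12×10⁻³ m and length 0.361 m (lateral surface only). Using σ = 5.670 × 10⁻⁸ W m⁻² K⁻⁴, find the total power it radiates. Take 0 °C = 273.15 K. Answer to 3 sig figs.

P ≈ 10.8 W

T = 357.8 °C + 273.15 = 630.95 K.
Lateral area A = 2πrL = 2π×2.12×10⁻³×0.361 = 4.80865×10⁻³ m².
P = εσAT⁴ = 0.25 × 5.670×10⁻⁸ × 4.80865×10⁻³ × (630.95)⁴ = 10.8 W.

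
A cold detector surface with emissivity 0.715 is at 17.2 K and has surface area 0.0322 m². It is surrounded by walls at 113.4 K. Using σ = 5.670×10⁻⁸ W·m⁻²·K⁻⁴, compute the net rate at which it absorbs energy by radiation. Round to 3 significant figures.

Net gain ≈ 0.216 W

Area A = 0.0322 m².
Net radiated power P_net = εσA(T⁴ − T₀⁴) = 0.715×5.670×10⁻⁸×0.0322×(17.2⁴ − 113.4⁴).
T⁴ − T₀⁴ = 87521.3 − 1.65368×10⁸ = -1.65280×10⁸ K⁴, so P_net = -0.216 W — negative, meaning a net gain of 0.216 W.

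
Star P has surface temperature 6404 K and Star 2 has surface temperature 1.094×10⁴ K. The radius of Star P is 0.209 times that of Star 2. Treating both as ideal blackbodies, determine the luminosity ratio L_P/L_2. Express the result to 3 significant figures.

L ∝ R²T⁴, so L_P/L_2 = (R_P/R_2)²(T_P/T_2)⁴ = (0.209)² × (6404/1.094×10⁴)⁴ = 0.043681 × 0.117418 = 5.13×10⁻³.

L_P/L_2 ≈ 5.13×10⁻³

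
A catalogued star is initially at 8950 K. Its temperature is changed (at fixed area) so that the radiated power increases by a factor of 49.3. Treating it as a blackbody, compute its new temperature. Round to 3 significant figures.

P ∝ T⁴, so T₂/T₁ = (P₂/P₁)^(1/4) = (49.3)^(1/4) = 2.64979.
T₂ = 8950 × 2.64979 = 2.37×10⁴ K.

T₂ ≈ 2.37×10⁴ K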